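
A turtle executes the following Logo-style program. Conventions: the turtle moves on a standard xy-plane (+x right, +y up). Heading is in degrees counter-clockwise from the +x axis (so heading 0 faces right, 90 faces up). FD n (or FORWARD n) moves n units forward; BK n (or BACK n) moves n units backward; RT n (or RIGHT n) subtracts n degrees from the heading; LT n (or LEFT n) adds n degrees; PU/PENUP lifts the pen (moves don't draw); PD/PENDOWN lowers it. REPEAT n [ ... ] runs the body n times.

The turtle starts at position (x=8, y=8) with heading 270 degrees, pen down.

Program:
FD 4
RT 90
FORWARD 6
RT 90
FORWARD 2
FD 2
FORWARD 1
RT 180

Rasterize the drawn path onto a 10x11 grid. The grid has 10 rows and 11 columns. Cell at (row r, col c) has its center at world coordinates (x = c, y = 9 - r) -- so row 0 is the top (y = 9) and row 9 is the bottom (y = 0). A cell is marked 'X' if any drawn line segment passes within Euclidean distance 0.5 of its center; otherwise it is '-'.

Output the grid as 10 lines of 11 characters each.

Segment 0: (8,8) -> (8,4)
Segment 1: (8,4) -> (2,4)
Segment 2: (2,4) -> (2,6)
Segment 3: (2,6) -> (2,8)
Segment 4: (2,8) -> (2,9)

Answer: --X--------
--X-----X--
--X-----X--
--X-----X--
--X-----X--
--XXXXXXX--
-----------
-----------
-----------
-----------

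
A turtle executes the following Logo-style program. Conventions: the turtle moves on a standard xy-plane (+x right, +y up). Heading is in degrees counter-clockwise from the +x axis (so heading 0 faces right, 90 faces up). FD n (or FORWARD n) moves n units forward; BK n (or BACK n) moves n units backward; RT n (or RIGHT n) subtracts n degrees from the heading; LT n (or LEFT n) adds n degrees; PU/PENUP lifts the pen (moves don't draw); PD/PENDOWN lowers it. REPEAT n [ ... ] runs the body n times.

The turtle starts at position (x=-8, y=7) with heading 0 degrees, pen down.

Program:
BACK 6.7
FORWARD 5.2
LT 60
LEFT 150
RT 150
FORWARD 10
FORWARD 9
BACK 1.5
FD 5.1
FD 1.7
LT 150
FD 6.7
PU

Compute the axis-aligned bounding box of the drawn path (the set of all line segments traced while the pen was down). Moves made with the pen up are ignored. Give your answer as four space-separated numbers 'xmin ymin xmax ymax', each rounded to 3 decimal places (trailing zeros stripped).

Answer: -14.7 7 2.65 28.044

Derivation:
Executing turtle program step by step:
Start: pos=(-8,7), heading=0, pen down
BK 6.7: (-8,7) -> (-14.7,7) [heading=0, draw]
FD 5.2: (-14.7,7) -> (-9.5,7) [heading=0, draw]
LT 60: heading 0 -> 60
LT 150: heading 60 -> 210
RT 150: heading 210 -> 60
FD 10: (-9.5,7) -> (-4.5,15.66) [heading=60, draw]
FD 9: (-4.5,15.66) -> (0,23.454) [heading=60, draw]
BK 1.5: (0,23.454) -> (-0.75,22.155) [heading=60, draw]
FD 5.1: (-0.75,22.155) -> (1.8,26.572) [heading=60, draw]
FD 1.7: (1.8,26.572) -> (2.65,28.044) [heading=60, draw]
LT 150: heading 60 -> 210
FD 6.7: (2.65,28.044) -> (-3.152,24.694) [heading=210, draw]
PU: pen up
Final: pos=(-3.152,24.694), heading=210, 8 segment(s) drawn

Segment endpoints: x in {-14.7, -9.5, -8, -4.5, -3.152, -0.75, 0, 1.8, 2.65}, y in {7, 15.66, 22.155, 23.454, 24.694, 26.572, 28.044}
xmin=-14.7, ymin=7, xmax=2.65, ymax=28.044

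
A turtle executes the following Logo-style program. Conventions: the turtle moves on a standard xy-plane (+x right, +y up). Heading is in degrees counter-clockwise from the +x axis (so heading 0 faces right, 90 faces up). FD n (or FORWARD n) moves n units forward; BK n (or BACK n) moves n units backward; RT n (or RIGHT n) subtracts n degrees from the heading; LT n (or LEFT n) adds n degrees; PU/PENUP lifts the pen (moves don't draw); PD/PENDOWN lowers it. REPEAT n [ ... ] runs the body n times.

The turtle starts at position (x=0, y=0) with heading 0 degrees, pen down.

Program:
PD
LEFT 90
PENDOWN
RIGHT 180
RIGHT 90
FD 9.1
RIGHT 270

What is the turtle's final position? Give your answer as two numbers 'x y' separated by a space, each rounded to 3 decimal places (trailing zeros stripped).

Executing turtle program step by step:
Start: pos=(0,0), heading=0, pen down
PD: pen down
LT 90: heading 0 -> 90
PD: pen down
RT 180: heading 90 -> 270
RT 90: heading 270 -> 180
FD 9.1: (0,0) -> (-9.1,0) [heading=180, draw]
RT 270: heading 180 -> 270
Final: pos=(-9.1,0), heading=270, 1 segment(s) drawn

Answer: -9.1 0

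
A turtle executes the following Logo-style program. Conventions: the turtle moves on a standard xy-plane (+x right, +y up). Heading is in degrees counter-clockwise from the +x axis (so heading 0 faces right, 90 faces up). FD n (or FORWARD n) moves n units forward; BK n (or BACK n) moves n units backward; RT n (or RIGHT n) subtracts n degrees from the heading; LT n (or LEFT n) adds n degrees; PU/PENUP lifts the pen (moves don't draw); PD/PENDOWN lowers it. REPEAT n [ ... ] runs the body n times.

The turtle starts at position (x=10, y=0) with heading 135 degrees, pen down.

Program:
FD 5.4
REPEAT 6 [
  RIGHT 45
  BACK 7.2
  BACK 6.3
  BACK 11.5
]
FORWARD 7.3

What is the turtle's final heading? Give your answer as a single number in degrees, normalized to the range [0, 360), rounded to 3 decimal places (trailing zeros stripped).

Answer: 225

Derivation:
Executing turtle program step by step:
Start: pos=(10,0), heading=135, pen down
FD 5.4: (10,0) -> (6.182,3.818) [heading=135, draw]
REPEAT 6 [
  -- iteration 1/6 --
  RT 45: heading 135 -> 90
  BK 7.2: (6.182,3.818) -> (6.182,-3.382) [heading=90, draw]
  BK 6.3: (6.182,-3.382) -> (6.182,-9.682) [heading=90, draw]
  BK 11.5: (6.182,-9.682) -> (6.182,-21.182) [heading=90, draw]
  -- iteration 2/6 --
  RT 45: heading 90 -> 45
  BK 7.2: (6.182,-21.182) -> (1.09,-26.273) [heading=45, draw]
  BK 6.3: (1.09,-26.273) -> (-3.364,-30.728) [heading=45, draw]
  BK 11.5: (-3.364,-30.728) -> (-11.496,-38.859) [heading=45, draw]
  -- iteration 3/6 --
  RT 45: heading 45 -> 0
  BK 7.2: (-11.496,-38.859) -> (-18.696,-38.859) [heading=0, draw]
  BK 6.3: (-18.696,-38.859) -> (-24.996,-38.859) [heading=0, draw]
  BK 11.5: (-24.996,-38.859) -> (-36.496,-38.859) [heading=0, draw]
  -- iteration 4/6 --
  RT 45: heading 0 -> 315
  BK 7.2: (-36.496,-38.859) -> (-41.587,-33.768) [heading=315, draw]
  BK 6.3: (-41.587,-33.768) -> (-46.042,-29.313) [heading=315, draw]
  BK 11.5: (-46.042,-29.313) -> (-54.174,-21.182) [heading=315, draw]
  -- iteration 5/6 --
  RT 45: heading 315 -> 270
  BK 7.2: (-54.174,-21.182) -> (-54.174,-13.982) [heading=270, draw]
  BK 6.3: (-54.174,-13.982) -> (-54.174,-7.682) [heading=270, draw]
  BK 11.5: (-54.174,-7.682) -> (-54.174,3.818) [heading=270, draw]
  -- iteration 6/6 --
  RT 45: heading 270 -> 225
  BK 7.2: (-54.174,3.818) -> (-49.083,8.91) [heading=225, draw]
  BK 6.3: (-49.083,8.91) -> (-44.628,13.364) [heading=225, draw]
  BK 11.5: (-44.628,13.364) -> (-36.496,21.496) [heading=225, draw]
]
FD 7.3: (-36.496,21.496) -> (-41.658,16.334) [heading=225, draw]
Final: pos=(-41.658,16.334), heading=225, 20 segment(s) drawn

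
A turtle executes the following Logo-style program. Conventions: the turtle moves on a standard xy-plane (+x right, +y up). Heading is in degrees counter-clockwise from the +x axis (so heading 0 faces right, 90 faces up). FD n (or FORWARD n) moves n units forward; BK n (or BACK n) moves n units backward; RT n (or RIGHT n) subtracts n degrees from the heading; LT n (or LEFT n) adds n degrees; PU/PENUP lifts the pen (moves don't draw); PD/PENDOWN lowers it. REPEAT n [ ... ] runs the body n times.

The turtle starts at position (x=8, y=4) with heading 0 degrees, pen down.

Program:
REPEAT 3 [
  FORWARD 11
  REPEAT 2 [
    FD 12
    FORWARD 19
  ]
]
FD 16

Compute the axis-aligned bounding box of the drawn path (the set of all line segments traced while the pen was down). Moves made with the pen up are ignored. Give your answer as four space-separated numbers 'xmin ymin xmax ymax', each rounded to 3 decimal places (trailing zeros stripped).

Answer: 8 4 243 4

Derivation:
Executing turtle program step by step:
Start: pos=(8,4), heading=0, pen down
REPEAT 3 [
  -- iteration 1/3 --
  FD 11: (8,4) -> (19,4) [heading=0, draw]
  REPEAT 2 [
    -- iteration 1/2 --
    FD 12: (19,4) -> (31,4) [heading=0, draw]
    FD 19: (31,4) -> (50,4) [heading=0, draw]
    -- iteration 2/2 --
    FD 12: (50,4) -> (62,4) [heading=0, draw]
    FD 19: (62,4) -> (81,4) [heading=0, draw]
  ]
  -- iteration 2/3 --
  FD 11: (81,4) -> (92,4) [heading=0, draw]
  REPEAT 2 [
    -- iteration 1/2 --
    FD 12: (92,4) -> (104,4) [heading=0, draw]
    FD 19: (104,4) -> (123,4) [heading=0, draw]
    -- iteration 2/2 --
    FD 12: (123,4) -> (135,4) [heading=0, draw]
    FD 19: (135,4) -> (154,4) [heading=0, draw]
  ]
  -- iteration 3/3 --
  FD 11: (154,4) -> (165,4) [heading=0, draw]
  REPEAT 2 [
    -- iteration 1/2 --
    FD 12: (165,4) -> (177,4) [heading=0, draw]
    FD 19: (177,4) -> (196,4) [heading=0, draw]
    -- iteration 2/2 --
    FD 12: (196,4) -> (208,4) [heading=0, draw]
    FD 19: (208,4) -> (227,4) [heading=0, draw]
  ]
]
FD 16: (227,4) -> (243,4) [heading=0, draw]
Final: pos=(243,4), heading=0, 16 segment(s) drawn

Segment endpoints: x in {8, 19, 31, 50, 62, 81, 92, 104, 123, 135, 154, 165, 177, 196, 208, 227, 243}, y in {4}
xmin=8, ymin=4, xmax=243, ymax=4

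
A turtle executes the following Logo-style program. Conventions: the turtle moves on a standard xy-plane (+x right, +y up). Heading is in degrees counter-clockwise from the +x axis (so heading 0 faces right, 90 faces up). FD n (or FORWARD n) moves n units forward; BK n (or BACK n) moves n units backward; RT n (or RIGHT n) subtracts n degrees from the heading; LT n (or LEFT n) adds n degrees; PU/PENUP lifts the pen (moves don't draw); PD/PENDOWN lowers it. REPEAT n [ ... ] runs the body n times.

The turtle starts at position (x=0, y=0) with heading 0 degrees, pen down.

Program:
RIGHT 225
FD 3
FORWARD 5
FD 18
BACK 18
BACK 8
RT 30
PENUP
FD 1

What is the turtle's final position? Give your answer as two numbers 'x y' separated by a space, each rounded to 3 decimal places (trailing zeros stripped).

Executing turtle program step by step:
Start: pos=(0,0), heading=0, pen down
RT 225: heading 0 -> 135
FD 3: (0,0) -> (-2.121,2.121) [heading=135, draw]
FD 5: (-2.121,2.121) -> (-5.657,5.657) [heading=135, draw]
FD 18: (-5.657,5.657) -> (-18.385,18.385) [heading=135, draw]
BK 18: (-18.385,18.385) -> (-5.657,5.657) [heading=135, draw]
BK 8: (-5.657,5.657) -> (0,0) [heading=135, draw]
RT 30: heading 135 -> 105
PU: pen up
FD 1: (0,0) -> (-0.259,0.966) [heading=105, move]
Final: pos=(-0.259,0.966), heading=105, 5 segment(s) drawn

Answer: -0.259 0.966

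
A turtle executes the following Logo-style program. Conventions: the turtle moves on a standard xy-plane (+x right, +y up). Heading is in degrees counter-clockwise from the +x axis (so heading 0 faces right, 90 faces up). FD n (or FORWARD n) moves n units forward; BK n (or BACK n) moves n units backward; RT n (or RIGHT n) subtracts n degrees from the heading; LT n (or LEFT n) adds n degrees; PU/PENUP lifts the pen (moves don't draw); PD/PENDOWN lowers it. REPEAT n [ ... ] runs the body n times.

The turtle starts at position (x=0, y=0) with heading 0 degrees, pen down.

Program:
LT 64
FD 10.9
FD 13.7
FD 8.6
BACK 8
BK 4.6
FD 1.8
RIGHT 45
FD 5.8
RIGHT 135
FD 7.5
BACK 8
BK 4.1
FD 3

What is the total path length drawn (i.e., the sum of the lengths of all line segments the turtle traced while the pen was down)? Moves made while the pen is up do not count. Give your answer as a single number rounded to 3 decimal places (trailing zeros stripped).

Answer: 76

Derivation:
Executing turtle program step by step:
Start: pos=(0,0), heading=0, pen down
LT 64: heading 0 -> 64
FD 10.9: (0,0) -> (4.778,9.797) [heading=64, draw]
FD 13.7: (4.778,9.797) -> (10.784,22.11) [heading=64, draw]
FD 8.6: (10.784,22.11) -> (14.554,29.84) [heading=64, draw]
BK 8: (14.554,29.84) -> (11.047,22.65) [heading=64, draw]
BK 4.6: (11.047,22.65) -> (9.03,18.515) [heading=64, draw]
FD 1.8: (9.03,18.515) -> (9.82,20.133) [heading=64, draw]
RT 45: heading 64 -> 19
FD 5.8: (9.82,20.133) -> (15.304,22.021) [heading=19, draw]
RT 135: heading 19 -> 244
FD 7.5: (15.304,22.021) -> (12.016,15.28) [heading=244, draw]
BK 8: (12.016,15.28) -> (15.523,22.471) [heading=244, draw]
BK 4.1: (15.523,22.471) -> (17.32,26.156) [heading=244, draw]
FD 3: (17.32,26.156) -> (16.005,23.459) [heading=244, draw]
Final: pos=(16.005,23.459), heading=244, 11 segment(s) drawn

Segment lengths:
  seg 1: (0,0) -> (4.778,9.797), length = 10.9
  seg 2: (4.778,9.797) -> (10.784,22.11), length = 13.7
  seg 3: (10.784,22.11) -> (14.554,29.84), length = 8.6
  seg 4: (14.554,29.84) -> (11.047,22.65), length = 8
  seg 5: (11.047,22.65) -> (9.03,18.515), length = 4.6
  seg 6: (9.03,18.515) -> (9.82,20.133), length = 1.8
  seg 7: (9.82,20.133) -> (15.304,22.021), length = 5.8
  seg 8: (15.304,22.021) -> (12.016,15.28), length = 7.5
  seg 9: (12.016,15.28) -> (15.523,22.471), length = 8
  seg 10: (15.523,22.471) -> (17.32,26.156), length = 4.1
  seg 11: (17.32,26.156) -> (16.005,23.459), length = 3
Total = 76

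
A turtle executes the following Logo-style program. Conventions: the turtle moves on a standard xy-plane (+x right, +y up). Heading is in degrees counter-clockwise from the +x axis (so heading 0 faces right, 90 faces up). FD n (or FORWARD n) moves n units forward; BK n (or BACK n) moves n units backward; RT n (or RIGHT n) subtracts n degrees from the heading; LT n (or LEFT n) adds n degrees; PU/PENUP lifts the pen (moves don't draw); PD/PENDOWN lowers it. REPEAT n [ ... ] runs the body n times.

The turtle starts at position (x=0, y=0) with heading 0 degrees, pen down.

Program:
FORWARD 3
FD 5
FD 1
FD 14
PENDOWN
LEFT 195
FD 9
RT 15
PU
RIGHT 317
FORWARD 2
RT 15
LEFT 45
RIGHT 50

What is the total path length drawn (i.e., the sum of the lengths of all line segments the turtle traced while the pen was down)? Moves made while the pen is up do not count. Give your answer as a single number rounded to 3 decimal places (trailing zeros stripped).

Answer: 32

Derivation:
Executing turtle program step by step:
Start: pos=(0,0), heading=0, pen down
FD 3: (0,0) -> (3,0) [heading=0, draw]
FD 5: (3,0) -> (8,0) [heading=0, draw]
FD 1: (8,0) -> (9,0) [heading=0, draw]
FD 14: (9,0) -> (23,0) [heading=0, draw]
PD: pen down
LT 195: heading 0 -> 195
FD 9: (23,0) -> (14.307,-2.329) [heading=195, draw]
RT 15: heading 195 -> 180
PU: pen up
RT 317: heading 180 -> 223
FD 2: (14.307,-2.329) -> (12.844,-3.693) [heading=223, move]
RT 15: heading 223 -> 208
LT 45: heading 208 -> 253
RT 50: heading 253 -> 203
Final: pos=(12.844,-3.693), heading=203, 5 segment(s) drawn

Segment lengths:
  seg 1: (0,0) -> (3,0), length = 3
  seg 2: (3,0) -> (8,0), length = 5
  seg 3: (8,0) -> (9,0), length = 1
  seg 4: (9,0) -> (23,0), length = 14
  seg 5: (23,0) -> (14.307,-2.329), length = 9
Total = 32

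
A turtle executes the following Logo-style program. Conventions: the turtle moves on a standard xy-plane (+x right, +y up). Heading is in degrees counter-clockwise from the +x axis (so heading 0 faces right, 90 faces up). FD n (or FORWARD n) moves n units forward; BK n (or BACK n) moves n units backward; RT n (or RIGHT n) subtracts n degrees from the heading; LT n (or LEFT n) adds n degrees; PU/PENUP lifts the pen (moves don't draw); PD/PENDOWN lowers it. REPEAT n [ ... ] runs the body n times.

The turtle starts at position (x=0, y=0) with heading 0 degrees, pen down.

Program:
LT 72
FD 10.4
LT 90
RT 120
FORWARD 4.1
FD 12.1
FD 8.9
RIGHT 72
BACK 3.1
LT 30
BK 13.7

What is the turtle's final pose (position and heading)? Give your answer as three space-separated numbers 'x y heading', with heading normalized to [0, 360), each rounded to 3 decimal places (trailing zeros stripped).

Executing turtle program step by step:
Start: pos=(0,0), heading=0, pen down
LT 72: heading 0 -> 72
FD 10.4: (0,0) -> (3.214,9.891) [heading=72, draw]
LT 90: heading 72 -> 162
RT 120: heading 162 -> 42
FD 4.1: (3.214,9.891) -> (6.261,12.634) [heading=42, draw]
FD 12.1: (6.261,12.634) -> (15.253,20.731) [heading=42, draw]
FD 8.9: (15.253,20.731) -> (21.867,26.686) [heading=42, draw]
RT 72: heading 42 -> 330
BK 3.1: (21.867,26.686) -> (19.182,28.236) [heading=330, draw]
LT 30: heading 330 -> 0
BK 13.7: (19.182,28.236) -> (5.482,28.236) [heading=0, draw]
Final: pos=(5.482,28.236), heading=0, 6 segment(s) drawn

Answer: 5.482 28.236 0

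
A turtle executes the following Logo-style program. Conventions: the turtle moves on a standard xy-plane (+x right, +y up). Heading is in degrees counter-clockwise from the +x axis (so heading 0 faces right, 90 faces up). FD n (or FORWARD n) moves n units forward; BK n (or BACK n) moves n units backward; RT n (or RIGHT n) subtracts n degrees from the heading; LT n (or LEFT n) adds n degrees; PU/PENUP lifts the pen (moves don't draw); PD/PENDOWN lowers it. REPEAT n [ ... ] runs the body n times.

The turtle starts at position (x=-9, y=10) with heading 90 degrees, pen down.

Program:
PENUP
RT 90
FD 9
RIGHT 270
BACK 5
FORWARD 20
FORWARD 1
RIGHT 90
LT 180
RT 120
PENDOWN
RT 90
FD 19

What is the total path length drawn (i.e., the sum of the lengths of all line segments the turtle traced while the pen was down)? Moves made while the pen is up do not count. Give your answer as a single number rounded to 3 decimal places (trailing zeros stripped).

Answer: 19

Derivation:
Executing turtle program step by step:
Start: pos=(-9,10), heading=90, pen down
PU: pen up
RT 90: heading 90 -> 0
FD 9: (-9,10) -> (0,10) [heading=0, move]
RT 270: heading 0 -> 90
BK 5: (0,10) -> (0,5) [heading=90, move]
FD 20: (0,5) -> (0,25) [heading=90, move]
FD 1: (0,25) -> (0,26) [heading=90, move]
RT 90: heading 90 -> 0
LT 180: heading 0 -> 180
RT 120: heading 180 -> 60
PD: pen down
RT 90: heading 60 -> 330
FD 19: (0,26) -> (16.454,16.5) [heading=330, draw]
Final: pos=(16.454,16.5), heading=330, 1 segment(s) drawn

Segment lengths:
  seg 1: (0,26) -> (16.454,16.5), length = 19
Total = 19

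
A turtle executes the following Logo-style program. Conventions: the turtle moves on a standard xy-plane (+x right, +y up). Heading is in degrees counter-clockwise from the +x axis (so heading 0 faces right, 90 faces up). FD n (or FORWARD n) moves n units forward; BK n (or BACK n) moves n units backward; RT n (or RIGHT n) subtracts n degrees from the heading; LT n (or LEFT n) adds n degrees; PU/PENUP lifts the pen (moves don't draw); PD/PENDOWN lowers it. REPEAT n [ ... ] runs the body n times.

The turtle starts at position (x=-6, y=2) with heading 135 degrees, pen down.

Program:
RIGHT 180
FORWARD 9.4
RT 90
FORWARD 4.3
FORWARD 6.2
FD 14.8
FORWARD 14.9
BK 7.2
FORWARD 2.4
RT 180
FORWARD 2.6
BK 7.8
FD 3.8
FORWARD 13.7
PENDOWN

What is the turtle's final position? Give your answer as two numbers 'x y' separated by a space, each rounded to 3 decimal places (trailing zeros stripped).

Answer: -15.687 -20.981

Derivation:
Executing turtle program step by step:
Start: pos=(-6,2), heading=135, pen down
RT 180: heading 135 -> 315
FD 9.4: (-6,2) -> (0.647,-4.647) [heading=315, draw]
RT 90: heading 315 -> 225
FD 4.3: (0.647,-4.647) -> (-2.394,-7.687) [heading=225, draw]
FD 6.2: (-2.394,-7.687) -> (-6.778,-12.071) [heading=225, draw]
FD 14.8: (-6.778,-12.071) -> (-17.243,-22.537) [heading=225, draw]
FD 14.9: (-17.243,-22.537) -> (-27.779,-33.072) [heading=225, draw]
BK 7.2: (-27.779,-33.072) -> (-22.688,-27.981) [heading=225, draw]
FD 2.4: (-22.688,-27.981) -> (-24.385,-29.678) [heading=225, draw]
RT 180: heading 225 -> 45
FD 2.6: (-24.385,-29.678) -> (-22.546,-27.84) [heading=45, draw]
BK 7.8: (-22.546,-27.84) -> (-28.062,-33.355) [heading=45, draw]
FD 3.8: (-28.062,-33.355) -> (-25.375,-30.668) [heading=45, draw]
FD 13.7: (-25.375,-30.668) -> (-15.687,-20.981) [heading=45, draw]
PD: pen down
Final: pos=(-15.687,-20.981), heading=45, 11 segment(s) drawn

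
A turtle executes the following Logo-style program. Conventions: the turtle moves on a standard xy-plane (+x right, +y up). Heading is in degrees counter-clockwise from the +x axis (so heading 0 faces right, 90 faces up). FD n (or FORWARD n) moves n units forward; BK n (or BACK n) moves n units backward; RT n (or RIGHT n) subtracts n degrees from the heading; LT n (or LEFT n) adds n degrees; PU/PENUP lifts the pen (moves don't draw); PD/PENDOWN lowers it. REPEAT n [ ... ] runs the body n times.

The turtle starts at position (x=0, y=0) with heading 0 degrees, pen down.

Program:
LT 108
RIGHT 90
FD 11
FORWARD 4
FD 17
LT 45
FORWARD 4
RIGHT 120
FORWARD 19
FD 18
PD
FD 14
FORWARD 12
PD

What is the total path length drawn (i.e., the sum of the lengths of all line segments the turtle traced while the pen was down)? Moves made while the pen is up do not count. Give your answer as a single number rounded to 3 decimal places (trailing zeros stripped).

Answer: 99

Derivation:
Executing turtle program step by step:
Start: pos=(0,0), heading=0, pen down
LT 108: heading 0 -> 108
RT 90: heading 108 -> 18
FD 11: (0,0) -> (10.462,3.399) [heading=18, draw]
FD 4: (10.462,3.399) -> (14.266,4.635) [heading=18, draw]
FD 17: (14.266,4.635) -> (30.434,9.889) [heading=18, draw]
LT 45: heading 18 -> 63
FD 4: (30.434,9.889) -> (32.25,13.453) [heading=63, draw]
RT 120: heading 63 -> 303
FD 19: (32.25,13.453) -> (42.598,-2.482) [heading=303, draw]
FD 18: (42.598,-2.482) -> (52.401,-17.578) [heading=303, draw]
PD: pen down
FD 14: (52.401,-17.578) -> (60.026,-29.32) [heading=303, draw]
FD 12: (60.026,-29.32) -> (66.562,-39.384) [heading=303, draw]
PD: pen down
Final: pos=(66.562,-39.384), heading=303, 8 segment(s) drawn

Segment lengths:
  seg 1: (0,0) -> (10.462,3.399), length = 11
  seg 2: (10.462,3.399) -> (14.266,4.635), length = 4
  seg 3: (14.266,4.635) -> (30.434,9.889), length = 17
  seg 4: (30.434,9.889) -> (32.25,13.453), length = 4
  seg 5: (32.25,13.453) -> (42.598,-2.482), length = 19
  seg 6: (42.598,-2.482) -> (52.401,-17.578), length = 18
  seg 7: (52.401,-17.578) -> (60.026,-29.32), length = 14
  seg 8: (60.026,-29.32) -> (66.562,-39.384), length = 12
Total = 99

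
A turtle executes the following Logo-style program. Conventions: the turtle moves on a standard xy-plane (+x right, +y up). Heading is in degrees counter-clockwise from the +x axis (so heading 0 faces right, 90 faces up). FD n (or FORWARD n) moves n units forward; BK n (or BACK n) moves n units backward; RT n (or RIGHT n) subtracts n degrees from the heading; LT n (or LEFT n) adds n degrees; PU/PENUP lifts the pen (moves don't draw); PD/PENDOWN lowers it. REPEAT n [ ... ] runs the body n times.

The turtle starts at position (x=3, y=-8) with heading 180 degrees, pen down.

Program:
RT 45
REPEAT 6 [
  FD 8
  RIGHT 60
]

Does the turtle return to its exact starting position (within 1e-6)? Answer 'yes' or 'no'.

Answer: yes

Derivation:
Executing turtle program step by step:
Start: pos=(3,-8), heading=180, pen down
RT 45: heading 180 -> 135
REPEAT 6 [
  -- iteration 1/6 --
  FD 8: (3,-8) -> (-2.657,-2.343) [heading=135, draw]
  RT 60: heading 135 -> 75
  -- iteration 2/6 --
  FD 8: (-2.657,-2.343) -> (-0.586,5.384) [heading=75, draw]
  RT 60: heading 75 -> 15
  -- iteration 3/6 --
  FD 8: (-0.586,5.384) -> (7.141,7.455) [heading=15, draw]
  RT 60: heading 15 -> 315
  -- iteration 4/6 --
  FD 8: (7.141,7.455) -> (12.798,1.798) [heading=315, draw]
  RT 60: heading 315 -> 255
  -- iteration 5/6 --
  FD 8: (12.798,1.798) -> (10.727,-5.929) [heading=255, draw]
  RT 60: heading 255 -> 195
  -- iteration 6/6 --
  FD 8: (10.727,-5.929) -> (3,-8) [heading=195, draw]
  RT 60: heading 195 -> 135
]
Final: pos=(3,-8), heading=135, 6 segment(s) drawn

Start position: (3, -8)
Final position: (3, -8)
Distance = 0; < 1e-6 -> CLOSED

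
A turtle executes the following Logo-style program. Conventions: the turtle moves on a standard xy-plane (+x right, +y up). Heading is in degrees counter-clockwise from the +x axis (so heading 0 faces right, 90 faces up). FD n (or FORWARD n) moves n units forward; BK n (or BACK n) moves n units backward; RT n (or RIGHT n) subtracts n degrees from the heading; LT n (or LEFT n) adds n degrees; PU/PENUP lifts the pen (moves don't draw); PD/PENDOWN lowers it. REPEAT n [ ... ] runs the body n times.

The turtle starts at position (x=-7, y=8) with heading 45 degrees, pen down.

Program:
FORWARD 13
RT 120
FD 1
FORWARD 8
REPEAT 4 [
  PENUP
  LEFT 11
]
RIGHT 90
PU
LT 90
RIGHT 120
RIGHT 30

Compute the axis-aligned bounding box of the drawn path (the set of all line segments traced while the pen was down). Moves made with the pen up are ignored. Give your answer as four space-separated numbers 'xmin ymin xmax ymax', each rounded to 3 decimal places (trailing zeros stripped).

Answer: -7 8 4.522 17.192

Derivation:
Executing turtle program step by step:
Start: pos=(-7,8), heading=45, pen down
FD 13: (-7,8) -> (2.192,17.192) [heading=45, draw]
RT 120: heading 45 -> 285
FD 1: (2.192,17.192) -> (2.451,16.226) [heading=285, draw]
FD 8: (2.451,16.226) -> (4.522,8.499) [heading=285, draw]
REPEAT 4 [
  -- iteration 1/4 --
  PU: pen up
  LT 11: heading 285 -> 296
  -- iteration 2/4 --
  PU: pen up
  LT 11: heading 296 -> 307
  -- iteration 3/4 --
  PU: pen up
  LT 11: heading 307 -> 318
  -- iteration 4/4 --
  PU: pen up
  LT 11: heading 318 -> 329
]
RT 90: heading 329 -> 239
PU: pen up
LT 90: heading 239 -> 329
RT 120: heading 329 -> 209
RT 30: heading 209 -> 179
Final: pos=(4.522,8.499), heading=179, 3 segment(s) drawn

Segment endpoints: x in {-7, 2.192, 2.451, 4.522}, y in {8, 8.499, 16.226, 17.192}
xmin=-7, ymin=8, xmax=4.522, ymax=17.192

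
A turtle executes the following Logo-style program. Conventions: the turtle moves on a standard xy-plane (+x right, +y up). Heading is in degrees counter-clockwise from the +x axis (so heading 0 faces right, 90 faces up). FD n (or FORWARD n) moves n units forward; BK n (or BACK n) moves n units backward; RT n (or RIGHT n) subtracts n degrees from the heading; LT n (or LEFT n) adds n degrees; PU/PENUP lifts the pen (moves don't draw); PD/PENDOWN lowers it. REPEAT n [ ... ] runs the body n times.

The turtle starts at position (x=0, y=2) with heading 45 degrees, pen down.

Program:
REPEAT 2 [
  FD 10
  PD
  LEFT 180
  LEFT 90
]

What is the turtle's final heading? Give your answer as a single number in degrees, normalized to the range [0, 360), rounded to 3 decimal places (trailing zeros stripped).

Executing turtle program step by step:
Start: pos=(0,2), heading=45, pen down
REPEAT 2 [
  -- iteration 1/2 --
  FD 10: (0,2) -> (7.071,9.071) [heading=45, draw]
  PD: pen down
  LT 180: heading 45 -> 225
  LT 90: heading 225 -> 315
  -- iteration 2/2 --
  FD 10: (7.071,9.071) -> (14.142,2) [heading=315, draw]
  PD: pen down
  LT 180: heading 315 -> 135
  LT 90: heading 135 -> 225
]
Final: pos=(14.142,2), heading=225, 2 segment(s) drawn

Answer: 225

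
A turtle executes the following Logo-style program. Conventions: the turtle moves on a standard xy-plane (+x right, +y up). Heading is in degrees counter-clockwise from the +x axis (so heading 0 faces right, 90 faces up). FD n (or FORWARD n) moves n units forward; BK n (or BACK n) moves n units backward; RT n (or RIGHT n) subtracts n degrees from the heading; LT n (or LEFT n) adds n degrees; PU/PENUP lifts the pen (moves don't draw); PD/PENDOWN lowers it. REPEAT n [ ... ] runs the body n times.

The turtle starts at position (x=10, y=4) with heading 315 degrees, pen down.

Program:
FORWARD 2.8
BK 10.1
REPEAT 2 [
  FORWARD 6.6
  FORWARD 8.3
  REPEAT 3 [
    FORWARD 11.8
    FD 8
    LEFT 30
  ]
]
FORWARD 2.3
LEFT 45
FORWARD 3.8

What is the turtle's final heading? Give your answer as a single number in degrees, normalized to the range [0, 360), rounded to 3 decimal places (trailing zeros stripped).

Executing turtle program step by step:
Start: pos=(10,4), heading=315, pen down
FD 2.8: (10,4) -> (11.98,2.02) [heading=315, draw]
BK 10.1: (11.98,2.02) -> (4.838,9.162) [heading=315, draw]
REPEAT 2 [
  -- iteration 1/2 --
  FD 6.6: (4.838,9.162) -> (9.505,4.495) [heading=315, draw]
  FD 8.3: (9.505,4.495) -> (15.374,-1.374) [heading=315, draw]
  REPEAT 3 [
    -- iteration 1/3 --
    FD 11.8: (15.374,-1.374) -> (23.718,-9.718) [heading=315, draw]
    FD 8: (23.718,-9.718) -> (29.375,-15.375) [heading=315, draw]
    LT 30: heading 315 -> 345
    -- iteration 2/3 --
    FD 11.8: (29.375,-15.375) -> (40.773,-18.429) [heading=345, draw]
    FD 8: (40.773,-18.429) -> (48.5,-20.499) [heading=345, draw]
    LT 30: heading 345 -> 15
    -- iteration 3/3 --
    FD 11.8: (48.5,-20.499) -> (59.898,-17.445) [heading=15, draw]
    FD 8: (59.898,-17.445) -> (67.625,-15.375) [heading=15, draw]
    LT 30: heading 15 -> 45
  ]
  -- iteration 2/2 --
  FD 6.6: (67.625,-15.375) -> (72.292,-10.708) [heading=45, draw]
  FD 8.3: (72.292,-10.708) -> (78.161,-4.839) [heading=45, draw]
  REPEAT 3 [
    -- iteration 1/3 --
    FD 11.8: (78.161,-4.839) -> (86.505,3.505) [heading=45, draw]
    FD 8: (86.505,3.505) -> (92.162,9.162) [heading=45, draw]
    LT 30: heading 45 -> 75
    -- iteration 2/3 --
    FD 11.8: (92.162,9.162) -> (95.216,20.56) [heading=75, draw]
    FD 8: (95.216,20.56) -> (97.287,28.287) [heading=75, draw]
    LT 30: heading 75 -> 105
    -- iteration 3/3 --
    FD 11.8: (97.287,28.287) -> (94.233,39.685) [heading=105, draw]
    FD 8: (94.233,39.685) -> (92.162,47.413) [heading=105, draw]
    LT 30: heading 105 -> 135
  ]
]
FD 2.3: (92.162,47.413) -> (90.536,49.039) [heading=135, draw]
LT 45: heading 135 -> 180
FD 3.8: (90.536,49.039) -> (86.736,49.039) [heading=180, draw]
Final: pos=(86.736,49.039), heading=180, 20 segment(s) drawn

Answer: 180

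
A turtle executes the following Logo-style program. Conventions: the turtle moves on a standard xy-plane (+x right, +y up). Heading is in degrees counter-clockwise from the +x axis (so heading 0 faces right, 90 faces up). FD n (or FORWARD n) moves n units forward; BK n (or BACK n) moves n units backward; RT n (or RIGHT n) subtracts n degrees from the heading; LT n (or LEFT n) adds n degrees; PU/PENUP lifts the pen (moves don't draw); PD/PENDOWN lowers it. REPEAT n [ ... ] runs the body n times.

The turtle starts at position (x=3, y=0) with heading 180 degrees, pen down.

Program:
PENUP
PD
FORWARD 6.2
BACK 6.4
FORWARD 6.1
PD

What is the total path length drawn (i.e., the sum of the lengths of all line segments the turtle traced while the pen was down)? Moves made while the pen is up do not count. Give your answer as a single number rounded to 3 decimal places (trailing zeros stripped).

Executing turtle program step by step:
Start: pos=(3,0), heading=180, pen down
PU: pen up
PD: pen down
FD 6.2: (3,0) -> (-3.2,0) [heading=180, draw]
BK 6.4: (-3.2,0) -> (3.2,0) [heading=180, draw]
FD 6.1: (3.2,0) -> (-2.9,0) [heading=180, draw]
PD: pen down
Final: pos=(-2.9,0), heading=180, 3 segment(s) drawn

Segment lengths:
  seg 1: (3,0) -> (-3.2,0), length = 6.2
  seg 2: (-3.2,0) -> (3.2,0), length = 6.4
  seg 3: (3.2,0) -> (-2.9,0), length = 6.1
Total = 18.7

Answer: 18.7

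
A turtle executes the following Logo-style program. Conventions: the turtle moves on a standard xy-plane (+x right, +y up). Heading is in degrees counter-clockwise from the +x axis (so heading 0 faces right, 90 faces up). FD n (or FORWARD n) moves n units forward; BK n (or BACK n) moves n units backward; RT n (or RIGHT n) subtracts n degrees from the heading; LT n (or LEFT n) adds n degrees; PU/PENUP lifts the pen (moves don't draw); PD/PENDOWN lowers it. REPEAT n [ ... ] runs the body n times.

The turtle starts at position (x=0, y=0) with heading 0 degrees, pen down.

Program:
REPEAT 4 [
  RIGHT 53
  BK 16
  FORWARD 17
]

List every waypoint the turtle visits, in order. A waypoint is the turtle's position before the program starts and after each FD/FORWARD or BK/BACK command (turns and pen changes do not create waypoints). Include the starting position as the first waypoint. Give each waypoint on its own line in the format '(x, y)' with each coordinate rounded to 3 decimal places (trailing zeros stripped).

Executing turtle program step by step:
Start: pos=(0,0), heading=0, pen down
REPEAT 4 [
  -- iteration 1/4 --
  RT 53: heading 0 -> 307
  BK 16: (0,0) -> (-9.629,12.778) [heading=307, draw]
  FD 17: (-9.629,12.778) -> (0.602,-0.799) [heading=307, draw]
  -- iteration 2/4 --
  RT 53: heading 307 -> 254
  BK 16: (0.602,-0.799) -> (5.012,14.582) [heading=254, draw]
  FD 17: (5.012,14.582) -> (0.326,-1.76) [heading=254, draw]
  -- iteration 3/4 --
  RT 53: heading 254 -> 201
  BK 16: (0.326,-1.76) -> (15.263,3.974) [heading=201, draw]
  FD 17: (15.263,3.974) -> (-0.607,-2.118) [heading=201, draw]
  -- iteration 4/4 --
  RT 53: heading 201 -> 148
  BK 16: (-0.607,-2.118) -> (12.961,-10.597) [heading=148, draw]
  FD 17: (12.961,-10.597) -> (-1.455,-1.588) [heading=148, draw]
]
Final: pos=(-1.455,-1.588), heading=148, 8 segment(s) drawn
Waypoints (9 total):
(0, 0)
(-9.629, 12.778)
(0.602, -0.799)
(5.012, 14.582)
(0.326, -1.76)
(15.263, 3.974)
(-0.607, -2.118)
(12.961, -10.597)
(-1.455, -1.588)

Answer: (0, 0)
(-9.629, 12.778)
(0.602, -0.799)
(5.012, 14.582)
(0.326, -1.76)
(15.263, 3.974)
(-0.607, -2.118)
(12.961, -10.597)
(-1.455, -1.588)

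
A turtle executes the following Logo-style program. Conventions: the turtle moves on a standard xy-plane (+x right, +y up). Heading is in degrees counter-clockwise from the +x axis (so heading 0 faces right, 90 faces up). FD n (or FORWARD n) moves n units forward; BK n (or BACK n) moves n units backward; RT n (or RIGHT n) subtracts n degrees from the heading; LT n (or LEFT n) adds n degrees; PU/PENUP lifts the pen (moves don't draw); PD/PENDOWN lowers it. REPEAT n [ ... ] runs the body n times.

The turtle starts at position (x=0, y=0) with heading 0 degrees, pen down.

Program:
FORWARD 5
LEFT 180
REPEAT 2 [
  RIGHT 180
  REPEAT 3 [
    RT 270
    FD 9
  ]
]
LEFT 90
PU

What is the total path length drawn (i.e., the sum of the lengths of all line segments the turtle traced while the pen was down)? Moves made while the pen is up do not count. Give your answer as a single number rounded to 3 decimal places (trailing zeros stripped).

Answer: 59

Derivation:
Executing turtle program step by step:
Start: pos=(0,0), heading=0, pen down
FD 5: (0,0) -> (5,0) [heading=0, draw]
LT 180: heading 0 -> 180
REPEAT 2 [
  -- iteration 1/2 --
  RT 180: heading 180 -> 0
  REPEAT 3 [
    -- iteration 1/3 --
    RT 270: heading 0 -> 90
    FD 9: (5,0) -> (5,9) [heading=90, draw]
    -- iteration 2/3 --
    RT 270: heading 90 -> 180
    FD 9: (5,9) -> (-4,9) [heading=180, draw]
    -- iteration 3/3 --
    RT 270: heading 180 -> 270
    FD 9: (-4,9) -> (-4,0) [heading=270, draw]
  ]
  -- iteration 2/2 --
  RT 180: heading 270 -> 90
  REPEAT 3 [
    -- iteration 1/3 --
    RT 270: heading 90 -> 180
    FD 9: (-4,0) -> (-13,0) [heading=180, draw]
    -- iteration 2/3 --
    RT 270: heading 180 -> 270
    FD 9: (-13,0) -> (-13,-9) [heading=270, draw]
    -- iteration 3/3 --
    RT 270: heading 270 -> 0
    FD 9: (-13,-9) -> (-4,-9) [heading=0, draw]
  ]
]
LT 90: heading 0 -> 90
PU: pen up
Final: pos=(-4,-9), heading=90, 7 segment(s) drawn

Segment lengths:
  seg 1: (0,0) -> (5,0), length = 5
  seg 2: (5,0) -> (5,9), length = 9
  seg 3: (5,9) -> (-4,9), length = 9
  seg 4: (-4,9) -> (-4,0), length = 9
  seg 5: (-4,0) -> (-13,0), length = 9
  seg 6: (-13,0) -> (-13,-9), length = 9
  seg 7: (-13,-9) -> (-4,-9), length = 9
Total = 59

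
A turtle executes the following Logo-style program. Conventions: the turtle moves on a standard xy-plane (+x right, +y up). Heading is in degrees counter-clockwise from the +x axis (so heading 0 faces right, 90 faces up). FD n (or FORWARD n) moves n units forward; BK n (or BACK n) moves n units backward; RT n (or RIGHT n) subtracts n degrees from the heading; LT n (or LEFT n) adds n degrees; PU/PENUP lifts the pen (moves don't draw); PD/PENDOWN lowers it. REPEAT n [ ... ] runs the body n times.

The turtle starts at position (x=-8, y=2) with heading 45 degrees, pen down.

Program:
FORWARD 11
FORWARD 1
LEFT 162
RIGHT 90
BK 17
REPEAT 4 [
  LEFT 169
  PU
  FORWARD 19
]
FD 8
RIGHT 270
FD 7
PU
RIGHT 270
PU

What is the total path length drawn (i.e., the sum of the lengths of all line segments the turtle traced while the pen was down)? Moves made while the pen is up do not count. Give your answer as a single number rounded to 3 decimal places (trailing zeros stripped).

Answer: 29

Derivation:
Executing turtle program step by step:
Start: pos=(-8,2), heading=45, pen down
FD 11: (-8,2) -> (-0.222,9.778) [heading=45, draw]
FD 1: (-0.222,9.778) -> (0.485,10.485) [heading=45, draw]
LT 162: heading 45 -> 207
RT 90: heading 207 -> 117
BK 17: (0.485,10.485) -> (8.203,-4.662) [heading=117, draw]
REPEAT 4 [
  -- iteration 1/4 --
  LT 169: heading 117 -> 286
  PU: pen up
  FD 19: (8.203,-4.662) -> (13.44,-22.926) [heading=286, move]
  -- iteration 2/4 --
  LT 169: heading 286 -> 95
  PU: pen up
  FD 19: (13.44,-22.926) -> (11.784,-3.998) [heading=95, move]
  -- iteration 3/4 --
  LT 169: heading 95 -> 264
  PU: pen up
  FD 19: (11.784,-3.998) -> (9.798,-22.894) [heading=264, move]
  -- iteration 4/4 --
  LT 169: heading 264 -> 73
  PU: pen up
  FD 19: (9.798,-22.894) -> (15.353,-4.724) [heading=73, move]
]
FD 8: (15.353,-4.724) -> (17.692,2.926) [heading=73, move]
RT 270: heading 73 -> 163
FD 7: (17.692,2.926) -> (10.998,4.973) [heading=163, move]
PU: pen up
RT 270: heading 163 -> 253
PU: pen up
Final: pos=(10.998,4.973), heading=253, 3 segment(s) drawn

Segment lengths:
  seg 1: (-8,2) -> (-0.222,9.778), length = 11
  seg 2: (-0.222,9.778) -> (0.485,10.485), length = 1
  seg 3: (0.485,10.485) -> (8.203,-4.662), length = 17
Total = 29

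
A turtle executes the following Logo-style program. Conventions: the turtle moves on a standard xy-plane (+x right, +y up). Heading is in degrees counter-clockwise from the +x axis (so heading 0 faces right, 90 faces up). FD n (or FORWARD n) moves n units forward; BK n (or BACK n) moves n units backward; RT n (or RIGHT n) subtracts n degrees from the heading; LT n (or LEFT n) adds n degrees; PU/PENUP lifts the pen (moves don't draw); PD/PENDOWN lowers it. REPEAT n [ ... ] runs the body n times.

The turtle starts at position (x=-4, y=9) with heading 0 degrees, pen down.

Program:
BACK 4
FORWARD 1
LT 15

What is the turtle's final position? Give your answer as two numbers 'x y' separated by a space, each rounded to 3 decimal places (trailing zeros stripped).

Executing turtle program step by step:
Start: pos=(-4,9), heading=0, pen down
BK 4: (-4,9) -> (-8,9) [heading=0, draw]
FD 1: (-8,9) -> (-7,9) [heading=0, draw]
LT 15: heading 0 -> 15
Final: pos=(-7,9), heading=15, 2 segment(s) drawn

Answer: -7 9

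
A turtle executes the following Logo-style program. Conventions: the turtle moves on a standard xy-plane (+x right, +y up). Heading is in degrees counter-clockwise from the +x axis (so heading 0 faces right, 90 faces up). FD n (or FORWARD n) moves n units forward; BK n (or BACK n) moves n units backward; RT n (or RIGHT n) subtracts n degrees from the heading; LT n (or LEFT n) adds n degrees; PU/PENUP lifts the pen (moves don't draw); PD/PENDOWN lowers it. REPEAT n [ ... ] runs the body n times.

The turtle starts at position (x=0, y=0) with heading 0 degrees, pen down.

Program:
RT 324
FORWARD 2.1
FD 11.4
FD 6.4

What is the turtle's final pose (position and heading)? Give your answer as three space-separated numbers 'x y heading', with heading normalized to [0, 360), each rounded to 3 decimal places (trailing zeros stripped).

Answer: 16.099 11.697 36

Derivation:
Executing turtle program step by step:
Start: pos=(0,0), heading=0, pen down
RT 324: heading 0 -> 36
FD 2.1: (0,0) -> (1.699,1.234) [heading=36, draw]
FD 11.4: (1.699,1.234) -> (10.922,7.935) [heading=36, draw]
FD 6.4: (10.922,7.935) -> (16.099,11.697) [heading=36, draw]
Final: pos=(16.099,11.697), heading=36, 3 segment(s) drawn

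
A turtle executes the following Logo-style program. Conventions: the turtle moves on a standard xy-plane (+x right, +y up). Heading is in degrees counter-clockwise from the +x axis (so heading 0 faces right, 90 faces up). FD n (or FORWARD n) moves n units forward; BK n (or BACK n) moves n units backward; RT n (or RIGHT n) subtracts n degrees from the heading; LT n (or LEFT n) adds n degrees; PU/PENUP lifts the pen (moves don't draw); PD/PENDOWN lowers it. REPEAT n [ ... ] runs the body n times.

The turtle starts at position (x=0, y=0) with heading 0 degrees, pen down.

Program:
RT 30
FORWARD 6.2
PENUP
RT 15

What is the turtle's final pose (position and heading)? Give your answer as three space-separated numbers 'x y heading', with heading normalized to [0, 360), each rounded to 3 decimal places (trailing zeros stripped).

Executing turtle program step by step:
Start: pos=(0,0), heading=0, pen down
RT 30: heading 0 -> 330
FD 6.2: (0,0) -> (5.369,-3.1) [heading=330, draw]
PU: pen up
RT 15: heading 330 -> 315
Final: pos=(5.369,-3.1), heading=315, 1 segment(s) drawn

Answer: 5.369 -3.1 315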